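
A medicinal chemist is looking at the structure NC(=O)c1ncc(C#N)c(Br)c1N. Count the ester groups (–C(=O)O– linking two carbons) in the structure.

0

Scan the SMILES for the ester motif — none present.
Groups that are present: 1 amide, 1 nitrile, 1 primary amine.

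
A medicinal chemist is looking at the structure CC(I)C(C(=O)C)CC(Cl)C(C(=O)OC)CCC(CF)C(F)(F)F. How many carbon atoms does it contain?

Count every carbon token in the SMILES (each C, including those in ring-closure positions and inside branches).
Carbon count: 15.

15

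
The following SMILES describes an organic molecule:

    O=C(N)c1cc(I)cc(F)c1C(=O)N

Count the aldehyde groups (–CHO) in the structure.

0

Scan the SMILES for the aldehyde motif — none present.
Groups that are present: 2 amide.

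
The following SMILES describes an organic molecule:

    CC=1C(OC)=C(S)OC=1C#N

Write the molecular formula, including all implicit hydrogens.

C7H7NO2S

Walk through each heavy atom and fill implicit hydrogens from standard valence (C 4, N 3, O 2, S 2, halogen 1):
  atom 1: C, bond orders sum to 1 (valence 4) → 3 H
  atom 2: C, bond orders sum to 4 (valence 4) → 0 H
  atom 3: C, bond orders sum to 4 (valence 4) → 0 H
  atom 4: O, bond orders sum to 2 (valence 2) → 0 H
  atom 5: C, bond orders sum to 1 (valence 4) → 3 H
  atom 6: C, bond orders sum to 4 (valence 4) → 0 H
  atom 7: S, bond orders sum to 1 (valence 2) → 1 H
  atom 8: O, bond orders sum to 2 (valence 2) → 0 H
  atom 9: C, bond orders sum to 4 (valence 4) → 0 H
  atom 10: C, bond orders sum to 4 (valence 4) → 0 H
  atom 11: N, bond orders sum to 3 (valence 3) → 0 H
Totals → C:7, H:7, N:1, O:2, S:1.
In Hill order: C7H7NO2S.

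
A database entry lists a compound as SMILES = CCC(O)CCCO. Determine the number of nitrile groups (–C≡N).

0

Scan the SMILES for the nitrile motif — none present.
Groups that are present: 2 hydroxyl.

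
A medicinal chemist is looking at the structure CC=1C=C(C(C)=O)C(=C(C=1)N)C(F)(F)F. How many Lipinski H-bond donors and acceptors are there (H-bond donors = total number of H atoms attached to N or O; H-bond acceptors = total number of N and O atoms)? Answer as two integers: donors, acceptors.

Donors: find every N or O and count the H atoms it carries.
  atom 7 (O): bond orders sum to 2 → 0 H
  atom 11 (N): bond orders sum to 1 → 2 H
Lipinski HBD = 2.
Acceptors: N atoms = 1, O atoms = 1 → HBA = 2.

2, 2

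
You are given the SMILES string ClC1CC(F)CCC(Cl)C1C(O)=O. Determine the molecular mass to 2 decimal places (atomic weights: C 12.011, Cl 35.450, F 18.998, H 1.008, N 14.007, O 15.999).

229.07 g/mol

First, the molecular formula is C8H11Cl2FO2 (counting implicit H from valence).
  C: 8 × 12.011 = 96.088
  Cl: 2 × 35.450 = 70.900
  F: 1 × 18.998 = 18.998
  H: 11 × 1.008 = 11.088
  O: 2 × 15.999 = 31.998
Sum: 8×12.011 + 2×35.450 + 1×18.998 + 11×1.008 + 2×15.999 = 229.072 → 229.07 g/mol.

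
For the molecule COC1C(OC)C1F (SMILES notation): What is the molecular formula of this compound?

Walk through each heavy atom and fill implicit hydrogens from standard valence (C 4, N 3, O 2, S 2, halogen 1):
  atom 1: C, bond orders sum to 1 (valence 4) → 3 H
  atom 2: O, bond orders sum to 2 (valence 2) → 0 H
  atom 3: C, bond orders sum to 3 (valence 4) → 1 H
  atom 4: C, bond orders sum to 3 (valence 4) → 1 H
  atom 5: O, bond orders sum to 2 (valence 2) → 0 H
  atom 6: C, bond orders sum to 1 (valence 4) → 3 H
  atom 7: C, bond orders sum to 3 (valence 4) → 1 H
  atom 8: F (halogen, monovalent) → 0 H
Totals → C:5, H:9, F:1, O:2.
In Hill order: C5H9FO2.

C5H9FO2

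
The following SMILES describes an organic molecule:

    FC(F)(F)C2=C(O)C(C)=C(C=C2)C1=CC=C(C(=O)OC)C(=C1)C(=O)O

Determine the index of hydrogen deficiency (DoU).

10

Degree of unsaturation = (number of rings) + (number of π bonds).
Ring closures in the SMILES: 2.
π bonds: 8 double bonds (each 1 DoU) → 8 DoU from unsaturation.
Total DoU = 2 + 8 = 10.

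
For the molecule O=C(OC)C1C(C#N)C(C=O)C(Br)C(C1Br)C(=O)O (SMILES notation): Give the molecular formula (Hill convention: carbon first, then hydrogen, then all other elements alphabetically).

Walk through each heavy atom and fill implicit hydrogens from standard valence (C 4, N 3, O 2, S 2, halogen 1):
  atom 1: O, bond orders sum to 2 (valence 2) → 0 H
  atom 2: C, bond orders sum to 4 (valence 4) → 0 H
  atom 3: O, bond orders sum to 2 (valence 2) → 0 H
  atom 4: C, bond orders sum to 1 (valence 4) → 3 H
  atom 5: C, bond orders sum to 3 (valence 4) → 1 H
  atom 6: C, bond orders sum to 3 (valence 4) → 1 H
  atom 7: C, bond orders sum to 4 (valence 4) → 0 H
  atom 8: N, bond orders sum to 3 (valence 3) → 0 H
  atom 9: C, bond orders sum to 3 (valence 4) → 1 H
  atom 10: C, bond orders sum to 3 (valence 4) → 1 H
  atom 11: O, bond orders sum to 2 (valence 2) → 0 H
  atom 12: C, bond orders sum to 3 (valence 4) → 1 H
  atom 13: Br (halogen, monovalent) → 0 H
  atom 14: C, bond orders sum to 3 (valence 4) → 1 H
  atom 15: C, bond orders sum to 3 (valence 4) → 1 H
  atom 16: Br (halogen, monovalent) → 0 H
  atom 17: C, bond orders sum to 4 (valence 4) → 0 H
  atom 18: O, bond orders sum to 2 (valence 2) → 0 H
  atom 19: O, bond orders sum to 1 (valence 2) → 1 H
Totals → C:11, H:11, Br:2, N:1, O:5.
In Hill order: C11H11Br2NO5.

C11H11Br2NO5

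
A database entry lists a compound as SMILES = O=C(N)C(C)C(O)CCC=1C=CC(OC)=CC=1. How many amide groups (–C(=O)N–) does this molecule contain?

The amide motif appears at heavy-atom position 2 in the SMILES.
Other groups present: 1 ether, 1 hydroxyl.
Amide count: 1.

1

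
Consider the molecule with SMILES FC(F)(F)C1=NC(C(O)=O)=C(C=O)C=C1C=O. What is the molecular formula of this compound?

C9H4F3NO4

Walk through each heavy atom and fill implicit hydrogens from standard valence (C 4, N 3, O 2, S 2, halogen 1):
  atom 1: F (halogen, monovalent) → 0 H
  atom 2: C, bond orders sum to 4 (valence 4) → 0 H
  atom 3: F (halogen, monovalent) → 0 H
  atom 4: F (halogen, monovalent) → 0 H
  atom 5: C, bond orders sum to 4 (valence 4) → 0 H
  atom 6: N, bond orders sum to 3 (valence 3) → 0 H
  atom 7: C, bond orders sum to 4 (valence 4) → 0 H
  atom 8: C, bond orders sum to 4 (valence 4) → 0 H
  atom 9: O, bond orders sum to 1 (valence 2) → 1 H
  atom 10: O, bond orders sum to 2 (valence 2) → 0 H
  atom 11: C, bond orders sum to 4 (valence 4) → 0 H
  atom 12: C, bond orders sum to 3 (valence 4) → 1 H
  atom 13: O, bond orders sum to 2 (valence 2) → 0 H
  atom 14: C, bond orders sum to 3 (valence 4) → 1 H
  atom 15: C, bond orders sum to 4 (valence 4) → 0 H
  atom 16: C, bond orders sum to 3 (valence 4) → 1 H
  atom 17: O, bond orders sum to 2 (valence 2) → 0 H
Totals → C:9, H:4, F:3, N:1, O:4.
In Hill order: C9H4F3NO4.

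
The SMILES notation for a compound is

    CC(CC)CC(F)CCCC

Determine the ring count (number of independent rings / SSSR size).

In SMILES, each pair of matching ring-closure digits denotes one ring-closing bond; the number of such bonds equals the number of independent rings.
Ring-closure bonds here: 0.

0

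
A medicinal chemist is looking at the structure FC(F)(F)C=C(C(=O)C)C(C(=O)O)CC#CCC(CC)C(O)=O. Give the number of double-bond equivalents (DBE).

Molecular formula: C15H17F3O5.
DoU = (2C + 2 + N − H − X) / 2, where X is the halogen count and O/S are ignored.
    = (2·15 + 2 + 0 − 17 − 3) / 2 = 12 / 2 = 6.

6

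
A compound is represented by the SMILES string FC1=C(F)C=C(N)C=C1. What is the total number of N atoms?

Scan the SMILES for N atoms (remember two-letter symbols like Cl and Br are single atoms).
Nitrogen count: 1.

1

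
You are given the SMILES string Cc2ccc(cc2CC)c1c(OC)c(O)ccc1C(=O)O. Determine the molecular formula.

C17H18O4

Walk through each heavy atom and fill implicit hydrogens from standard valence (C 4, N 3, O 2, S 2, halogen 1); for lowercase aromatic atoms, an aromatic c carries 1 H when it has two neighbours and 0 H with three, and aromatic n carries 0 H:
  atom 1: C, bond orders sum to 1 (valence 4) → 3 H
  atom 2: aromatic c, 3 neighbours → 0 H
  atom 3: aromatic c, 2 neighbours → 1 H
  atom 4: aromatic c, 2 neighbours → 1 H
  atom 5: aromatic c, 3 neighbours → 0 H
  atom 6: aromatic c, 2 neighbours → 1 H
  atom 7: aromatic c, 3 neighbours → 0 H
  atom 8: C, bond orders sum to 2 (valence 4) → 2 H
  atom 9: C, bond orders sum to 1 (valence 4) → 3 H
  atom 10: aromatic c, 3 neighbours → 0 H
  atom 11: aromatic c, 3 neighbours → 0 H
  atom 12: O, bond orders sum to 2 (valence 2) → 0 H
  atom 13: C, bond orders sum to 1 (valence 4) → 3 H
  atom 14: aromatic c, 3 neighbours → 0 H
  atom 15: O, bond orders sum to 1 (valence 2) → 1 H
  atom 16: aromatic c, 2 neighbours → 1 H
  atom 17: aromatic c, 2 neighbours → 1 H
  atom 18: aromatic c, 3 neighbours → 0 H
  atom 19: C, bond orders sum to 4 (valence 4) → 0 H
  atom 20: O, bond orders sum to 2 (valence 2) → 0 H
  atom 21: O, bond orders sum to 1 (valence 2) → 1 H
Totals → C:17, H:18, O:4.
In Hill order: C17H18O4.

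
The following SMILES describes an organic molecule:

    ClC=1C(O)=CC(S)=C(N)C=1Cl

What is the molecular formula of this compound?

Walk through each heavy atom and fill implicit hydrogens from standard valence (C 4, N 3, O 2, S 2, halogen 1):
  atom 1: Cl (halogen, monovalent) → 0 H
  atom 2: C, bond orders sum to 4 (valence 4) → 0 H
  atom 3: C, bond orders sum to 4 (valence 4) → 0 H
  atom 4: O, bond orders sum to 1 (valence 2) → 1 H
  atom 5: C, bond orders sum to 3 (valence 4) → 1 H
  atom 6: C, bond orders sum to 4 (valence 4) → 0 H
  atom 7: S, bond orders sum to 1 (valence 2) → 1 H
  atom 8: C, bond orders sum to 4 (valence 4) → 0 H
  atom 9: N, bond orders sum to 1 (valence 3) → 2 H
  atom 10: C, bond orders sum to 4 (valence 4) → 0 H
  atom 11: Cl (halogen, monovalent) → 0 H
Totals → C:6, H:5, Cl:2, N:1, O:1, S:1.
In Hill order: C6H5Cl2NOS.

C6H5Cl2NOS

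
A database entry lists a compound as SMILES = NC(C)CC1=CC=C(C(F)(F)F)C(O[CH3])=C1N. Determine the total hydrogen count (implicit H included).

15

Walk through each heavy atom and fill implicit hydrogens from standard valence (C 4, N 3, O 2, S 2, halogen 1):
  atom 1: N, bond orders sum to 1 (valence 3) → 2 H
  atom 2: C, bond orders sum to 3 (valence 4) → 1 H
  atom 3: C, bond orders sum to 1 (valence 4) → 3 H
  atom 4: C, bond orders sum to 2 (valence 4) → 2 H
  atom 5: C, bond orders sum to 4 (valence 4) → 0 H
  atom 6: C, bond orders sum to 3 (valence 4) → 1 H
  atom 7: C, bond orders sum to 3 (valence 4) → 1 H
  atom 8: C, bond orders sum to 4 (valence 4) → 0 H
  atom 9: C, bond orders sum to 4 (valence 4) → 0 H
  atom 10: F (halogen, monovalent) → 0 H
  atom 11: F (halogen, monovalent) → 0 H
  atom 12: F (halogen, monovalent) → 0 H
  atom 13: C, bond orders sum to 4 (valence 4) → 0 H
  atom 14: O, bond orders sum to 2 (valence 2) → 0 H
  atom 15: C with explicit H count 3
  atom 16: C, bond orders sum to 4 (valence 4) → 0 H
  atom 17: N, bond orders sum to 1 (valence 3) → 2 H
Total hydrogens: 15.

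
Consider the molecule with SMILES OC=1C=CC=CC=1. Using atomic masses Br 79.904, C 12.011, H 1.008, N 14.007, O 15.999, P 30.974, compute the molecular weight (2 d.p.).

First, the molecular formula is C6H6O (counting implicit H from valence).
  C: 6 × 12.011 = 72.066
  H: 6 × 1.008 = 6.048
  O: 1 × 15.999 = 15.999
Sum: 6×12.011 + 6×1.008 + 1×15.999 = 94.113 → 94.11 g/mol.

94.11 g/mol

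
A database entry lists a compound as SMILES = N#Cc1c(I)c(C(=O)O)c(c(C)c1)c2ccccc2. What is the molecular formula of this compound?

Walk through each heavy atom and fill implicit hydrogens from standard valence (C 4, N 3, O 2, S 2, halogen 1); for lowercase aromatic atoms, an aromatic c carries 1 H when it has two neighbours and 0 H with three, and aromatic n carries 0 H:
  atom 1: N, bond orders sum to 3 (valence 3) → 0 H
  atom 2: C, bond orders sum to 4 (valence 4) → 0 H
  atom 3: aromatic c, 3 neighbours → 0 H
  atom 4: aromatic c, 3 neighbours → 0 H
  atom 5: I (halogen, monovalent) → 0 H
  atom 6: aromatic c, 3 neighbours → 0 H
  atom 7: C, bond orders sum to 4 (valence 4) → 0 H
  atom 8: O, bond orders sum to 2 (valence 2) → 0 H
  atom 9: O, bond orders sum to 1 (valence 2) → 1 H
  atom 10: aromatic c, 3 neighbours → 0 H
  atom 11: aromatic c, 3 neighbours → 0 H
  atom 12: C, bond orders sum to 1 (valence 4) → 3 H
  atom 13: aromatic c, 2 neighbours → 1 H
  atom 14: aromatic c, 3 neighbours → 0 H
  atom 15: aromatic c, 2 neighbours → 1 H
  atom 16: aromatic c, 2 neighbours → 1 H
  atom 17: aromatic c, 2 neighbours → 1 H
  atom 18: aromatic c, 2 neighbours → 1 H
  atom 19: aromatic c, 2 neighbours → 1 H
Totals → C:15, H:10, I:1, N:1, O:2.

C15H10INO2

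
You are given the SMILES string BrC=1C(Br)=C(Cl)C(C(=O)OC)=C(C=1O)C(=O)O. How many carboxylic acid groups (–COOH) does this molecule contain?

The carboxylic acid motif appears at heavy-atom position 15 in the SMILES.
Other groups present: 1 ester, 1 hydroxyl.
Carboxylic acid count: 1.

1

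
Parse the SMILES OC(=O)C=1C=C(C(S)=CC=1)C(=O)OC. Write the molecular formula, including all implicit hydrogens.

C9H8O4S

Walk through each heavy atom and fill implicit hydrogens from standard valence (C 4, N 3, O 2, S 2, halogen 1):
  atom 1: O, bond orders sum to 1 (valence 2) → 1 H
  atom 2: C, bond orders sum to 4 (valence 4) → 0 H
  atom 3: O, bond orders sum to 2 (valence 2) → 0 H
  atom 4: C, bond orders sum to 4 (valence 4) → 0 H
  atom 5: C, bond orders sum to 3 (valence 4) → 1 H
  atom 6: C, bond orders sum to 4 (valence 4) → 0 H
  atom 7: C, bond orders sum to 4 (valence 4) → 0 H
  atom 8: S, bond orders sum to 1 (valence 2) → 1 H
  atom 9: C, bond orders sum to 3 (valence 4) → 1 H
  atom 10: C, bond orders sum to 3 (valence 4) → 1 H
  atom 11: C, bond orders sum to 4 (valence 4) → 0 H
  atom 12: O, bond orders sum to 2 (valence 2) → 0 H
  atom 13: O, bond orders sum to 2 (valence 2) → 0 H
  atom 14: C, bond orders sum to 1 (valence 4) → 3 H
Totals → C:9, H:8, O:4, S:1.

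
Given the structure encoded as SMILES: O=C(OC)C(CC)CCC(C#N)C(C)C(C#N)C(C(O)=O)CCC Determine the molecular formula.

Walk through each heavy atom and fill implicit hydrogens from standard valence (C 4, N 3, O 2, S 2, halogen 1):
  atom 1: O, bond orders sum to 2 (valence 2) → 0 H
  atom 2: C, bond orders sum to 4 (valence 4) → 0 H
  atom 3: O, bond orders sum to 2 (valence 2) → 0 H
  atom 4: C, bond orders sum to 1 (valence 4) → 3 H
  atom 5: C, bond orders sum to 3 (valence 4) → 1 H
  atom 6: C, bond orders sum to 2 (valence 4) → 2 H
  atom 7: C, bond orders sum to 1 (valence 4) → 3 H
  atom 8: C, bond orders sum to 2 (valence 4) → 2 H
  atom 9: C, bond orders sum to 2 (valence 4) → 2 H
  atom 10: C, bond orders sum to 3 (valence 4) → 1 H
  atom 11: C, bond orders sum to 4 (valence 4) → 0 H
  atom 12: N, bond orders sum to 3 (valence 3) → 0 H
  atom 13: C, bond orders sum to 3 (valence 4) → 1 H
  atom 14: C, bond orders sum to 1 (valence 4) → 3 H
  atom 15: C, bond orders sum to 3 (valence 4) → 1 H
  atom 16: C, bond orders sum to 4 (valence 4) → 0 H
  atom 17: N, bond orders sum to 3 (valence 3) → 0 H
  atom 18: C, bond orders sum to 3 (valence 4) → 1 H
  atom 19: C, bond orders sum to 4 (valence 4) → 0 H
  atom 20: O, bond orders sum to 1 (valence 2) → 1 H
  atom 21: O, bond orders sum to 2 (valence 2) → 0 H
  atom 22: C, bond orders sum to 2 (valence 4) → 2 H
  atom 23: C, bond orders sum to 2 (valence 4) → 2 H
  atom 24: C, bond orders sum to 1 (valence 4) → 3 H
Totals → C:18, H:28, N:2, O:4.
In Hill order: C18H28N2O4.

C18H28N2O4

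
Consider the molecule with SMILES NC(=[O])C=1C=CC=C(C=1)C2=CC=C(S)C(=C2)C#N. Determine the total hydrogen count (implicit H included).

10

Walk through each heavy atom and fill implicit hydrogens from standard valence (C 4, N 3, O 2, S 2, halogen 1):
  atom 1: N, bond orders sum to 1 (valence 3) → 2 H
  atom 2: C, bond orders sum to 4 (valence 4) → 0 H
  atom 3: O with explicit H count 0
  atom 4: C, bond orders sum to 4 (valence 4) → 0 H
  atom 5: C, bond orders sum to 3 (valence 4) → 1 H
  atom 6: C, bond orders sum to 3 (valence 4) → 1 H
  atom 7: C, bond orders sum to 3 (valence 4) → 1 H
  atom 8: C, bond orders sum to 4 (valence 4) → 0 H
  atom 9: C, bond orders sum to 3 (valence 4) → 1 H
  atom 10: C, bond orders sum to 4 (valence 4) → 0 H
  atom 11: C, bond orders sum to 3 (valence 4) → 1 H
  atom 12: C, bond orders sum to 3 (valence 4) → 1 H
  atom 13: C, bond orders sum to 4 (valence 4) → 0 H
  atom 14: S, bond orders sum to 1 (valence 2) → 1 H
  atom 15: C, bond orders sum to 4 (valence 4) → 0 H
  atom 16: C, bond orders sum to 3 (valence 4) → 1 H
  atom 17: C, bond orders sum to 4 (valence 4) → 0 H
  atom 18: N, bond orders sum to 3 (valence 3) → 0 H
Total hydrogens: 10.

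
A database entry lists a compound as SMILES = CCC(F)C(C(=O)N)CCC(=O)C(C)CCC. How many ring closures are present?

In SMILES, each pair of matching ring-closure digits denotes one ring-closing bond; the number of such bonds equals the number of independent rings.
Ring-closure bonds here: 0.

0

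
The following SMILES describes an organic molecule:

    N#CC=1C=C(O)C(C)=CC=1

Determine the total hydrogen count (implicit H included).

7

Walk through each heavy atom and fill implicit hydrogens from standard valence (C 4, N 3, O 2, S 2, halogen 1):
  atom 1: N, bond orders sum to 3 (valence 3) → 0 H
  atom 2: C, bond orders sum to 4 (valence 4) → 0 H
  atom 3: C, bond orders sum to 4 (valence 4) → 0 H
  atom 4: C, bond orders sum to 3 (valence 4) → 1 H
  atom 5: C, bond orders sum to 4 (valence 4) → 0 H
  atom 6: O, bond orders sum to 1 (valence 2) → 1 H
  atom 7: C, bond orders sum to 4 (valence 4) → 0 H
  atom 8: C, bond orders sum to 1 (valence 4) → 3 H
  atom 9: C, bond orders sum to 3 (valence 4) → 1 H
  atom 10: C, bond orders sum to 3 (valence 4) → 1 H
Total hydrogens: 7.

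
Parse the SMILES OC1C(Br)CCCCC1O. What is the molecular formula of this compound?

Walk through each heavy atom and fill implicit hydrogens from standard valence (C 4, N 3, O 2, S 2, halogen 1):
  atom 1: O, bond orders sum to 1 (valence 2) → 1 H
  atom 2: C, bond orders sum to 3 (valence 4) → 1 H
  atom 3: C, bond orders sum to 3 (valence 4) → 1 H
  atom 4: Br (halogen, monovalent) → 0 H
  atom 5: C, bond orders sum to 2 (valence 4) → 2 H
  atom 6: C, bond orders sum to 2 (valence 4) → 2 H
  atom 7: C, bond orders sum to 2 (valence 4) → 2 H
  atom 8: C, bond orders sum to 2 (valence 4) → 2 H
  atom 9: C, bond orders sum to 3 (valence 4) → 1 H
  atom 10: O, bond orders sum to 1 (valence 2) → 1 H
Totals → C:7, H:13, Br:1, O:2.
In Hill order: C7H13BrO2.

C7H13BrO2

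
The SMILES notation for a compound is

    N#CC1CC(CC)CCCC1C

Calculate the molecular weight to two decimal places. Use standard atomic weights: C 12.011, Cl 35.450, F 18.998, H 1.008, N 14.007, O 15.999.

165.28 g/mol

First, the molecular formula is C11H19N (counting implicit H from valence).
  C: 11 × 12.011 = 132.121
  H: 19 × 1.008 = 19.152
  N: 1 × 14.007 = 14.007
Sum: 11×12.011 + 19×1.008 + 1×14.007 = 165.280 → 165.28 g/mol.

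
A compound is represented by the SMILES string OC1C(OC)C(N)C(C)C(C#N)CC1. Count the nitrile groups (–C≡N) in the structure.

1

The nitrile motif appears at heavy-atom position 11 in the SMILES.
Other groups present: 1 ether, 1 hydroxyl, 1 primary amine.
Nitrile count: 1.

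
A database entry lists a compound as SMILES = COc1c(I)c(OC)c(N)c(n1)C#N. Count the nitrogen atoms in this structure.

Scan the SMILES for N atoms (remember two-letter symbols like Cl and Br are single atoms).
Nitrogen count: 3.

3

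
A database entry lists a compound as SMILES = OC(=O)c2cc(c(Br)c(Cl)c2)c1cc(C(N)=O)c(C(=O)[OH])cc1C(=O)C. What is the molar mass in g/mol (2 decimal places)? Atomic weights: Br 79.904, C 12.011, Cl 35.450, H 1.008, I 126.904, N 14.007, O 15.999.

440.63 g/mol

First, the molecular formula is C17H11BrClNO6 (counting implicit H from valence).
  Br: 1 × 79.904 = 79.904
  C: 17 × 12.011 = 204.187
  Cl: 1 × 35.450 = 35.450
  H: 11 × 1.008 = 11.088
  N: 1 × 14.007 = 14.007
  O: 6 × 15.999 = 95.994
Sum: 1×79.904 + 17×12.011 + 1×35.450 + 11×1.008 + 1×14.007 + 6×15.999 = 440.630 → 440.63 g/mol.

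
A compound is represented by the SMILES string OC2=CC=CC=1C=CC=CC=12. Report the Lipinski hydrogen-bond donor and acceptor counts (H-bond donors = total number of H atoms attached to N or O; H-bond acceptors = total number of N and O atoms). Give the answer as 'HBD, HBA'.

Donors: find every N or O and count the H atoms it carries.
  atom 1 (O): bond orders sum to 1 → 1 H
Lipinski HBD = 1.
Acceptors: N atoms = 0, O atoms = 1 → HBA = 1.

1, 1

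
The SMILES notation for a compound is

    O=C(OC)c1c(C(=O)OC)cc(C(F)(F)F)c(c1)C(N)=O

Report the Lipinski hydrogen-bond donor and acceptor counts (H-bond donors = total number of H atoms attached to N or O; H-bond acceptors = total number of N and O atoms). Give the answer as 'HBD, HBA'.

Donors: find every N or O and count the H atoms it carries.
  atom 1 (O): bond orders sum to 2 → 0 H
  atom 3 (O): bond orders sum to 2 → 0 H
  atom 8 (O): bond orders sum to 2 → 0 H
  atom 9 (O): bond orders sum to 2 → 0 H
  atom 20 (N): bond orders sum to 1 → 2 H
  atom 21 (O): bond orders sum to 2 → 0 H
Lipinski HBD = 2.
Acceptors: N atoms = 1, O atoms = 5 → HBA = 6.

2, 6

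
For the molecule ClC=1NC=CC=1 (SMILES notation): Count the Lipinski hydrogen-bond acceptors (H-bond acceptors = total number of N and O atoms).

N atoms: 1; O atoms: 0.
Lipinski HBA = 1 + 0 = 1.

1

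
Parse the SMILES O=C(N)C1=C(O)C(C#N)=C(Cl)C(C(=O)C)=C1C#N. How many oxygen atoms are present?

Scan the SMILES for O atoms (remember two-letter symbols like Cl and Br are single atoms).
Oxygen count: 3.

3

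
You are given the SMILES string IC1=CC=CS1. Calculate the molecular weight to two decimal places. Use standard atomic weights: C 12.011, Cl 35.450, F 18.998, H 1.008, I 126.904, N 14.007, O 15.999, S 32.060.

210.03 g/mol

First, the molecular formula is C4H3IS (counting implicit H from valence).
  C: 4 × 12.011 = 48.044
  H: 3 × 1.008 = 3.024
  I: 1 × 126.904 = 126.904
  S: 1 × 32.060 = 32.060
Sum: 4×12.011 + 3×1.008 + 1×126.904 + 1×32.060 = 210.032 → 210.03 g/mol.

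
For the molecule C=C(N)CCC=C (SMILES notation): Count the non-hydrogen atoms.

Every atom symbol written in the SMILES (organic subset) is one heavy atom; implicit H are not written.
Heavy atoms by element → C:6, N:1.
Total: 7.

7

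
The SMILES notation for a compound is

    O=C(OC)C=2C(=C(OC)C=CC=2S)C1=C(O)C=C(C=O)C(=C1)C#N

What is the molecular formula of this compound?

Walk through each heavy atom and fill implicit hydrogens from standard valence (C 4, N 3, O 2, S 2, halogen 1):
  atom 1: O, bond orders sum to 2 (valence 2) → 0 H
  atom 2: C, bond orders sum to 4 (valence 4) → 0 H
  atom 3: O, bond orders sum to 2 (valence 2) → 0 H
  atom 4: C, bond orders sum to 1 (valence 4) → 3 H
  atom 5: C, bond orders sum to 4 (valence 4) → 0 H
  atom 6: C, bond orders sum to 4 (valence 4) → 0 H
  atom 7: C, bond orders sum to 4 (valence 4) → 0 H
  atom 8: O, bond orders sum to 2 (valence 2) → 0 H
  atom 9: C, bond orders sum to 1 (valence 4) → 3 H
  atom 10: C, bond orders sum to 3 (valence 4) → 1 H
  atom 11: C, bond orders sum to 3 (valence 4) → 1 H
  atom 12: C, bond orders sum to 4 (valence 4) → 0 H
  atom 13: S, bond orders sum to 1 (valence 2) → 1 H
  atom 14: C, bond orders sum to 4 (valence 4) → 0 H
  atom 15: C, bond orders sum to 4 (valence 4) → 0 H
  atom 16: O, bond orders sum to 1 (valence 2) → 1 H
  atom 17: C, bond orders sum to 3 (valence 4) → 1 H
  atom 18: C, bond orders sum to 4 (valence 4) → 0 H
  atom 19: C, bond orders sum to 3 (valence 4) → 1 H
  atom 20: O, bond orders sum to 2 (valence 2) → 0 H
  atom 21: C, bond orders sum to 4 (valence 4) → 0 H
  atom 22: C, bond orders sum to 3 (valence 4) → 1 H
  atom 23: C, bond orders sum to 4 (valence 4) → 0 H
  atom 24: N, bond orders sum to 3 (valence 3) → 0 H
Totals → C:17, H:13, N:1, O:5, S:1.

C17H13NO5S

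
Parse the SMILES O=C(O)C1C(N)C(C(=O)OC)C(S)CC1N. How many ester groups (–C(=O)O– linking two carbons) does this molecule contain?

The ester motif appears at heavy-atom position 8 in the SMILES.
Other groups present: 1 carboxylic acid, 2 primary amine, 1 thiol.
Ester count: 1.

1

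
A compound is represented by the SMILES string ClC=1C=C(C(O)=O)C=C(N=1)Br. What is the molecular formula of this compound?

C6H3BrClNO2

Walk through each heavy atom and fill implicit hydrogens from standard valence (C 4, N 3, O 2, S 2, halogen 1):
  atom 1: Cl (halogen, monovalent) → 0 H
  atom 2: C, bond orders sum to 4 (valence 4) → 0 H
  atom 3: C, bond orders sum to 3 (valence 4) → 1 H
  atom 4: C, bond orders sum to 4 (valence 4) → 0 H
  atom 5: C, bond orders sum to 4 (valence 4) → 0 H
  atom 6: O, bond orders sum to 1 (valence 2) → 1 H
  atom 7: O, bond orders sum to 2 (valence 2) → 0 H
  atom 8: C, bond orders sum to 3 (valence 4) → 1 H
  atom 9: C, bond orders sum to 4 (valence 4) → 0 H
  atom 10: N, bond orders sum to 3 (valence 3) → 0 H
  atom 11: Br (halogen, monovalent) → 0 H
Totals → C:6, H:3, Br:1, Cl:1, N:1, O:2.
In Hill order: C6H3BrClNO2.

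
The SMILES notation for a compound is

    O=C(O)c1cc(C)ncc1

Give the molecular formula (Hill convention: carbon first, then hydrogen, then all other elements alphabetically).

C7H7NO2

Walk through each heavy atom and fill implicit hydrogens from standard valence (C 4, N 3, O 2, S 2, halogen 1); for lowercase aromatic atoms, an aromatic c carries 1 H when it has two neighbours and 0 H with three, and aromatic n carries 0 H:
  atom 1: O, bond orders sum to 2 (valence 2) → 0 H
  atom 2: C, bond orders sum to 4 (valence 4) → 0 H
  atom 3: O, bond orders sum to 1 (valence 2) → 1 H
  atom 4: aromatic c, 3 neighbours → 0 H
  atom 5: aromatic c, 2 neighbours → 1 H
  atom 6: aromatic c, 3 neighbours → 0 H
  atom 7: C, bond orders sum to 1 (valence 4) → 3 H
  atom 8: aromatic n, 2 neighbours → 0 H
  atom 9: aromatic c, 2 neighbours → 1 H
  atom 10: aromatic c, 2 neighbours → 1 H
Totals → C:7, H:7, N:1, O:2.
In Hill order: C7H7NO2.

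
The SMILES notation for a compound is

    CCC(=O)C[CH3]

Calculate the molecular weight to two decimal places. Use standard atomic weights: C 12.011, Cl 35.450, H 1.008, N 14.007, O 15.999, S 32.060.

86.13 g/mol

First, the molecular formula is C5H10O (counting implicit H from valence).
  C: 5 × 12.011 = 60.055
  H: 10 × 1.008 = 10.080
  O: 1 × 15.999 = 15.999
Sum: 5×12.011 + 10×1.008 + 1×15.999 = 86.134 → 86.13 g/mol.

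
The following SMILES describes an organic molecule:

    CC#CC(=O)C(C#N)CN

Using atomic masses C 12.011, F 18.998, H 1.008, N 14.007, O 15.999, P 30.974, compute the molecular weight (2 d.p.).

First, the molecular formula is C7H8N2O (counting implicit H from valence).
  C: 7 × 12.011 = 84.077
  H: 8 × 1.008 = 8.064
  N: 2 × 14.007 = 28.014
  O: 1 × 15.999 = 15.999
Sum: 7×12.011 + 8×1.008 + 2×14.007 + 1×15.999 = 136.154 → 136.15 g/mol.

136.15 g/mol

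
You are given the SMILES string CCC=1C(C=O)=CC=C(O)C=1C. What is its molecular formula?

Walk through each heavy atom and fill implicit hydrogens from standard valence (C 4, N 3, O 2, S 2, halogen 1):
  atom 1: C, bond orders sum to 1 (valence 4) → 3 H
  atom 2: C, bond orders sum to 2 (valence 4) → 2 H
  atom 3: C, bond orders sum to 4 (valence 4) → 0 H
  atom 4: C, bond orders sum to 4 (valence 4) → 0 H
  atom 5: C, bond orders sum to 3 (valence 4) → 1 H
  atom 6: O, bond orders sum to 2 (valence 2) → 0 H
  atom 7: C, bond orders sum to 3 (valence 4) → 1 H
  atom 8: C, bond orders sum to 3 (valence 4) → 1 H
  atom 9: C, bond orders sum to 4 (valence 4) → 0 H
  atom 10: O, bond orders sum to 1 (valence 2) → 1 H
  atom 11: C, bond orders sum to 4 (valence 4) → 0 H
  atom 12: C, bond orders sum to 1 (valence 4) → 3 H
Totals → C:10, H:12, O:2.

C10H12O2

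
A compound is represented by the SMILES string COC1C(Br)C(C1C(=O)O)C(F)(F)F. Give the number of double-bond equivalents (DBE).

2

Degree of unsaturation = (number of rings) + (number of π bonds).
Ring closures in the SMILES: 1.
π bonds: 1 double bond (each 1 DoU) → 1 DoU from unsaturation.
Total DoU = 1 + 1 = 2.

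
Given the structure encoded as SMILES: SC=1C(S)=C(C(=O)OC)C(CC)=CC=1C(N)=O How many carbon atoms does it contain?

11

Count every carbon token in the SMILES (each C, including those in ring-closure positions and inside branches).
Carbon count: 11.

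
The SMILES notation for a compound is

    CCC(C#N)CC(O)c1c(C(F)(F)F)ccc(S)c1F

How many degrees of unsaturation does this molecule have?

6

Molecular formula: C13H13F4NOS.
DoU = (2C + 2 + N − H − X) / 2, where X is the halogen count and O/S are ignored.
    = (2·13 + 2 + 1 − 13 − 4) / 2 = 12 / 2 = 6.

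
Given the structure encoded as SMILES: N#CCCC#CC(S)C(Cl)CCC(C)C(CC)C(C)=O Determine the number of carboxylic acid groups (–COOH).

Scan the SMILES for the carboxylic acid motif — none present.
Groups that are present: 1 alkyne, 1 ketone, 1 nitrile, 1 thiol.

0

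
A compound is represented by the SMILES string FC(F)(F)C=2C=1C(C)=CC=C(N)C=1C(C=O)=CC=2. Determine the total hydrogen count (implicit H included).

10

Walk through each heavy atom and fill implicit hydrogens from standard valence (C 4, N 3, O 2, S 2, halogen 1):
  atom 1: F (halogen, monovalent) → 0 H
  atom 2: C, bond orders sum to 4 (valence 4) → 0 H
  atom 3: F (halogen, monovalent) → 0 H
  atom 4: F (halogen, monovalent) → 0 H
  atom 5: C, bond orders sum to 4 (valence 4) → 0 H
  atom 6: C, bond orders sum to 4 (valence 4) → 0 H
  atom 7: C, bond orders sum to 4 (valence 4) → 0 H
  atom 8: C, bond orders sum to 1 (valence 4) → 3 H
  atom 9: C, bond orders sum to 3 (valence 4) → 1 H
  atom 10: C, bond orders sum to 3 (valence 4) → 1 H
  atom 11: C, bond orders sum to 4 (valence 4) → 0 H
  atom 12: N, bond orders sum to 1 (valence 3) → 2 H
  atom 13: C, bond orders sum to 4 (valence 4) → 0 H
  atom 14: C, bond orders sum to 4 (valence 4) → 0 H
  atom 15: C, bond orders sum to 3 (valence 4) → 1 H
  atom 16: O, bond orders sum to 2 (valence 2) → 0 H
  atom 17: C, bond orders sum to 3 (valence 4) → 1 H
  atom 18: C, bond orders sum to 3 (valence 4) → 1 H
Total hydrogens: 10.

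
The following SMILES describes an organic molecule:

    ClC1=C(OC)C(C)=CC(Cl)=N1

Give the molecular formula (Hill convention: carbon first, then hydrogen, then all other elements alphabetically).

Walk through each heavy atom and fill implicit hydrogens from standard valence (C 4, N 3, O 2, S 2, halogen 1):
  atom 1: Cl (halogen, monovalent) → 0 H
  atom 2: C, bond orders sum to 4 (valence 4) → 0 H
  atom 3: C, bond orders sum to 4 (valence 4) → 0 H
  atom 4: O, bond orders sum to 2 (valence 2) → 0 H
  atom 5: C, bond orders sum to 1 (valence 4) → 3 H
  atom 6: C, bond orders sum to 4 (valence 4) → 0 H
  atom 7: C, bond orders sum to 1 (valence 4) → 3 H
  atom 8: C, bond orders sum to 3 (valence 4) → 1 H
  atom 9: C, bond orders sum to 4 (valence 4) → 0 H
  atom 10: Cl (halogen, monovalent) → 0 H
  atom 11: N, bond orders sum to 3 (valence 3) → 0 H
Totals → C:7, H:7, Cl:2, N:1, O:1.
In Hill order: C7H7Cl2NO.

C7H7Cl2NO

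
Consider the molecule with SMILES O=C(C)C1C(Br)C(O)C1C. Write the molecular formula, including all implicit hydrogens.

Walk through each heavy atom and fill implicit hydrogens from standard valence (C 4, N 3, O 2, S 2, halogen 1):
  atom 1: O, bond orders sum to 2 (valence 2) → 0 H
  atom 2: C, bond orders sum to 4 (valence 4) → 0 H
  atom 3: C, bond orders sum to 1 (valence 4) → 3 H
  atom 4: C, bond orders sum to 3 (valence 4) → 1 H
  atom 5: C, bond orders sum to 3 (valence 4) → 1 H
  atom 6: Br (halogen, monovalent) → 0 H
  atom 7: C, bond orders sum to 3 (valence 4) → 1 H
  atom 8: O, bond orders sum to 1 (valence 2) → 1 H
  atom 9: C, bond orders sum to 3 (valence 4) → 1 H
  atom 10: C, bond orders sum to 1 (valence 4) → 3 H
Totals → C:7, H:11, Br:1, O:2.

C7H11BrO2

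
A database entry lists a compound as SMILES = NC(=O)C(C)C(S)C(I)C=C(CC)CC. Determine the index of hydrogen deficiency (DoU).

2

Degree of unsaturation = (number of rings) + (number of π bonds).
Ring closures in the SMILES: 0.
π bonds: 2 double bonds (each 1 DoU) → 2 DoU from unsaturation.
Total DoU = 0 + 2 = 2.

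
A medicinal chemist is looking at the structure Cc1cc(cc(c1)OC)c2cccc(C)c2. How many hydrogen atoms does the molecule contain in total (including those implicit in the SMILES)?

16

Walk through each heavy atom and fill implicit hydrogens from standard valence (C 4, N 3, O 2, S 2, halogen 1); for lowercase aromatic atoms, an aromatic c carries 1 H when it has two neighbours and 0 H with three, and aromatic n carries 0 H:
  atom 1: C, bond orders sum to 1 (valence 4) → 3 H
  atom 2: aromatic c, 3 neighbours → 0 H
  atom 3: aromatic c, 2 neighbours → 1 H
  atom 4: aromatic c, 3 neighbours → 0 H
  atom 5: aromatic c, 2 neighbours → 1 H
  atom 6: aromatic c, 3 neighbours → 0 H
  atom 7: aromatic c, 2 neighbours → 1 H
  atom 8: O, bond orders sum to 2 (valence 2) → 0 H
  atom 9: C, bond orders sum to 1 (valence 4) → 3 H
  atom 10: aromatic c, 3 neighbours → 0 H
  atom 11: aromatic c, 2 neighbours → 1 H
  atom 12: aromatic c, 2 neighbours → 1 H
  atom 13: aromatic c, 2 neighbours → 1 H
  atom 14: aromatic c, 3 neighbours → 0 H
  atom 15: C, bond orders sum to 1 (valence 4) → 3 H
  atom 16: aromatic c, 2 neighbours → 1 H
Total hydrogens: 16.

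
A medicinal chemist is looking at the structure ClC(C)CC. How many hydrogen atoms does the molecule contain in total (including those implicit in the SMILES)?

9

Walk through each heavy atom and fill implicit hydrogens from standard valence (C 4, N 3, O 2, S 2, halogen 1):
  atom 1: Cl (halogen, monovalent) → 0 H
  atom 2: C, bond orders sum to 3 (valence 4) → 1 H
  atom 3: C, bond orders sum to 1 (valence 4) → 3 H
  atom 4: C, bond orders sum to 2 (valence 4) → 2 H
  atom 5: C, bond orders sum to 1 (valence 4) → 3 H
Total hydrogens: 9.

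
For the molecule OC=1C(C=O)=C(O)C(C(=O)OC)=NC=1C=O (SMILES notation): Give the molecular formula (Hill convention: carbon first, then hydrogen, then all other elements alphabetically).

Walk through each heavy atom and fill implicit hydrogens from standard valence (C 4, N 3, O 2, S 2, halogen 1):
  atom 1: O, bond orders sum to 1 (valence 2) → 1 H
  atom 2: C, bond orders sum to 4 (valence 4) → 0 H
  atom 3: C, bond orders sum to 4 (valence 4) → 0 H
  atom 4: C, bond orders sum to 3 (valence 4) → 1 H
  atom 5: O, bond orders sum to 2 (valence 2) → 0 H
  atom 6: C, bond orders sum to 4 (valence 4) → 0 H
  atom 7: O, bond orders sum to 1 (valence 2) → 1 H
  atom 8: C, bond orders sum to 4 (valence 4) → 0 H
  atom 9: C, bond orders sum to 4 (valence 4) → 0 H
  atom 10: O, bond orders sum to 2 (valence 2) → 0 H
  atom 11: O, bond orders sum to 2 (valence 2) → 0 H
  atom 12: C, bond orders sum to 1 (valence 4) → 3 H
  atom 13: N, bond orders sum to 3 (valence 3) → 0 H
  atom 14: C, bond orders sum to 4 (valence 4) → 0 H
  atom 15: C, bond orders sum to 3 (valence 4) → 1 H
  atom 16: O, bond orders sum to 2 (valence 2) → 0 H
Totals → C:9, H:7, N:1, O:6.
In Hill order: C9H7NO6.

C9H7NO6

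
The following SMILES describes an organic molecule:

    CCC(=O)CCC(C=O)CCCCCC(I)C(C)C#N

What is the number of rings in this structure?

0

In SMILES, each pair of matching ring-closure digits denotes one ring-closing bond; the number of such bonds equals the number of independent rings.
Ring-closure bonds here: 0.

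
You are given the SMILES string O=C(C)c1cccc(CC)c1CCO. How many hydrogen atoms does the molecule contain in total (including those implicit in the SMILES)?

16

Walk through each heavy atom and fill implicit hydrogens from standard valence (C 4, N 3, O 2, S 2, halogen 1); for lowercase aromatic atoms, an aromatic c carries 1 H when it has two neighbours and 0 H with three, and aromatic n carries 0 H:
  atom 1: O, bond orders sum to 2 (valence 2) → 0 H
  atom 2: C, bond orders sum to 4 (valence 4) → 0 H
  atom 3: C, bond orders sum to 1 (valence 4) → 3 H
  atom 4: aromatic c, 3 neighbours → 0 H
  atom 5: aromatic c, 2 neighbours → 1 H
  atom 6: aromatic c, 2 neighbours → 1 H
  atom 7: aromatic c, 2 neighbours → 1 H
  atom 8: aromatic c, 3 neighbours → 0 H
  atom 9: C, bond orders sum to 2 (valence 4) → 2 H
  atom 10: C, bond orders sum to 1 (valence 4) → 3 H
  atom 11: aromatic c, 3 neighbours → 0 H
  atom 12: C, bond orders sum to 2 (valence 4) → 2 H
  atom 13: C, bond orders sum to 2 (valence 4) → 2 H
  atom 14: O, bond orders sum to 1 (valence 2) → 1 H
Total hydrogens: 16.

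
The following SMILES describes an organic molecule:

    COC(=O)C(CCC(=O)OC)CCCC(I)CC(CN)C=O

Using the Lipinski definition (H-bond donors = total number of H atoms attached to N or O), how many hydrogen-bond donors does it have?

Donors: find every N or O and count the H atoms it carries.
  atom 2 (O): bond orders sum to 2 → 0 H
  atom 4 (O): bond orders sum to 2 → 0 H
  atom 9 (O): bond orders sum to 2 → 0 H
  atom 10 (O): bond orders sum to 2 → 0 H
  atom 20 (N): bond orders sum to 1 → 2 H
  atom 22 (O): bond orders sum to 2 → 0 H
Lipinski HBD = 2.

2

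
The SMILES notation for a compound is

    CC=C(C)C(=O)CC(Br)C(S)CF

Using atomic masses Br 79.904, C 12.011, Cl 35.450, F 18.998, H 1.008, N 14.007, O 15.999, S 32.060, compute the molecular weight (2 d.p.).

269.17 g/mol

First, the molecular formula is C9H14BrFOS (counting implicit H from valence).
  Br: 1 × 79.904 = 79.904
  C: 9 × 12.011 = 108.099
  F: 1 × 18.998 = 18.998
  H: 14 × 1.008 = 14.112
  O: 1 × 15.999 = 15.999
  S: 1 × 32.060 = 32.060
Sum: 1×79.904 + 9×12.011 + 1×18.998 + 14×1.008 + 1×15.999 + 1×32.060 = 269.172 → 269.17 g/mol.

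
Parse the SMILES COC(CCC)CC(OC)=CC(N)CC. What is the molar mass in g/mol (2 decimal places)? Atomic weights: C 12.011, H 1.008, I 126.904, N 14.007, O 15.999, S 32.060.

First, the molecular formula is C12H25NO2 (counting implicit H from valence).
  C: 12 × 12.011 = 144.132
  H: 25 × 1.008 = 25.200
  N: 1 × 14.007 = 14.007
  O: 2 × 15.999 = 31.998
Sum: 12×12.011 + 25×1.008 + 1×14.007 + 2×15.999 = 215.337 → 215.34 g/mol.

215.34 g/mol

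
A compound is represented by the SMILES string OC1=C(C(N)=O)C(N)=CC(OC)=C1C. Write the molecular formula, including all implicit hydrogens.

C9H12N2O3

Walk through each heavy atom and fill implicit hydrogens from standard valence (C 4, N 3, O 2, S 2, halogen 1):
  atom 1: O, bond orders sum to 1 (valence 2) → 1 H
  atom 2: C, bond orders sum to 4 (valence 4) → 0 H
  atom 3: C, bond orders sum to 4 (valence 4) → 0 H
  atom 4: C, bond orders sum to 4 (valence 4) → 0 H
  atom 5: N, bond orders sum to 1 (valence 3) → 2 H
  atom 6: O, bond orders sum to 2 (valence 2) → 0 H
  atom 7: C, bond orders sum to 4 (valence 4) → 0 H
  atom 8: N, bond orders sum to 1 (valence 3) → 2 H
  atom 9: C, bond orders sum to 3 (valence 4) → 1 H
  atom 10: C, bond orders sum to 4 (valence 4) → 0 H
  atom 11: O, bond orders sum to 2 (valence 2) → 0 H
  atom 12: C, bond orders sum to 1 (valence 4) → 3 H
  atom 13: C, bond orders sum to 4 (valence 4) → 0 H
  atom 14: C, bond orders sum to 1 (valence 4) → 3 H
Totals → C:9, H:12, N:2, O:3.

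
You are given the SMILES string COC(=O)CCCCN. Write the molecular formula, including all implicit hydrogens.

C6H13NO2

Walk through each heavy atom and fill implicit hydrogens from standard valence (C 4, N 3, O 2, S 2, halogen 1):
  atom 1: C, bond orders sum to 1 (valence 4) → 3 H
  atom 2: O, bond orders sum to 2 (valence 2) → 0 H
  atom 3: C, bond orders sum to 4 (valence 4) → 0 H
  atom 4: O, bond orders sum to 2 (valence 2) → 0 H
  atom 5: C, bond orders sum to 2 (valence 4) → 2 H
  atom 6: C, bond orders sum to 2 (valence 4) → 2 H
  atom 7: C, bond orders sum to 2 (valence 4) → 2 H
  atom 8: C, bond orders sum to 2 (valence 4) → 2 H
  atom 9: N, bond orders sum to 1 (valence 3) → 2 H
Totals → C:6, H:13, N:1, O:2.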